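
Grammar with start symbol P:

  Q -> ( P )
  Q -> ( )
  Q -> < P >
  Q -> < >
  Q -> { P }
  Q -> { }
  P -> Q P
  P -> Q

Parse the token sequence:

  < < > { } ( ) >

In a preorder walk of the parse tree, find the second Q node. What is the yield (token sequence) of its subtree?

< >

[P [Q < [P [Q < >] [P [Q { }] [P [Q ( )]]]] >]]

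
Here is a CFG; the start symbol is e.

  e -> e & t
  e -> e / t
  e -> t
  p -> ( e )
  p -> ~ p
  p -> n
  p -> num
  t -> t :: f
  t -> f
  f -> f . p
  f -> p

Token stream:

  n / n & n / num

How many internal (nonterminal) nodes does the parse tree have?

[e [e [e [e [t [f [p n]]]] / [t [f [p n]]]] & [t [f [p n]]]] / [t [f [p num]]]]

16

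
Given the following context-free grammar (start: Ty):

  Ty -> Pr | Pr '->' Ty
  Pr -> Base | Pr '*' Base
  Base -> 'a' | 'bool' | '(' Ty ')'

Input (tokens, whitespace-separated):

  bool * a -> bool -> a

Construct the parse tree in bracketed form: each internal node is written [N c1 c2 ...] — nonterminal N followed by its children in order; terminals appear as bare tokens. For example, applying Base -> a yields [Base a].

Ty
Pr -> Ty
Pr * Base -> Ty
Base * Base -> Ty
bool * Base -> Ty
bool * a -> Ty
bool * a -> Pr -> Ty
bool * a -> Base -> Ty
bool * a -> bool -> Ty
bool * a -> bool -> Pr
bool * a -> bool -> Base
bool * a -> bool -> a

[Ty [Pr [Pr [Base bool]] * [Base a]] -> [Ty [Pr [Base bool]] -> [Ty [Pr [Base a]]]]]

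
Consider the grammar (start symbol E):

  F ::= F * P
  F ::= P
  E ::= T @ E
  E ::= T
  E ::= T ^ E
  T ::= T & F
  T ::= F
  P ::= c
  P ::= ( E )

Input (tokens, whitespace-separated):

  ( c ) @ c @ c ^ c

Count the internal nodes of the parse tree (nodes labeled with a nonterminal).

[E [T [F [P ( [E [T [F [P c]]]] )]]] @ [E [T [F [P c]]] @ [E [T [F [P c]]] ^ [E [T [F [P c]]]]]]]

20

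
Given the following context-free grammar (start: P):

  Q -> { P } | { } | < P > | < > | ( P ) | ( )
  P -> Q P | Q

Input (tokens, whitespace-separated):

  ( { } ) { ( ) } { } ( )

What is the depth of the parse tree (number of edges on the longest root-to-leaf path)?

5

[P [Q ( [P [Q { }]] )] [P [Q { [P [Q ( )]] }] [P [Q { }] [P [Q ( )]]]]]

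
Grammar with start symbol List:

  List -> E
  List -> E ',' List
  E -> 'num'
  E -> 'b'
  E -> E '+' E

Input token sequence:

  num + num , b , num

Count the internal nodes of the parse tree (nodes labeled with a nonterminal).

[List [E [E num] + [E num]] , [List [E b] , [List [E num]]]]

8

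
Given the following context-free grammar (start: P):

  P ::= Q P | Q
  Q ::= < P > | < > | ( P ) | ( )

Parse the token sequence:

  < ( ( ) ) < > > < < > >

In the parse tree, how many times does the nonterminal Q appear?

[P [Q < [P [Q ( [P [Q ( )]] )] [P [Q < >]]] >] [P [Q < [P [Q < >]] >]]]

6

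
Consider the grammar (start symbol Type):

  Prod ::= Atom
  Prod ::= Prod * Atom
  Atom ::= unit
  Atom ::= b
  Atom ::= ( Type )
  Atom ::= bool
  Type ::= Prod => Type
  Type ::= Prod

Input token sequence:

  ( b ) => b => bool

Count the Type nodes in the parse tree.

4

[Type [Prod [Atom ( [Type [Prod [Atom b]]] )]] => [Type [Prod [Atom b]] => [Type [Prod [Atom bool]]]]]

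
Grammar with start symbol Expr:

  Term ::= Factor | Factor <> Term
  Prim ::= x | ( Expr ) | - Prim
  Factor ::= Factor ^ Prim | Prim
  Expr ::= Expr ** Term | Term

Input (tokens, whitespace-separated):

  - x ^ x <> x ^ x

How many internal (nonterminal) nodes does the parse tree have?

12

[Expr [Term [Factor [Factor [Prim - [Prim x]]] ^ [Prim x]] <> [Term [Factor [Factor [Prim x]] ^ [Prim x]]]]]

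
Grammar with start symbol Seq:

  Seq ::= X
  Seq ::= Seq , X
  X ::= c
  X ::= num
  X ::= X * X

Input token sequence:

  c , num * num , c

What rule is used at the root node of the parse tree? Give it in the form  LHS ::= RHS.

Seq ::= Seq , X

[Seq [Seq [Seq [X c]] , [X [X num] * [X num]]] , [X c]]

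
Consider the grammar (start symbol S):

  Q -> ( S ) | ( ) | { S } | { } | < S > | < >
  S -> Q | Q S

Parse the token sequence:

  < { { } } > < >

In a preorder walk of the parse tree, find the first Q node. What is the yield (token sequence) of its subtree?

< { { } } >

[S [Q < [S [Q { [S [Q { }]] }]] >] [S [Q < >]]]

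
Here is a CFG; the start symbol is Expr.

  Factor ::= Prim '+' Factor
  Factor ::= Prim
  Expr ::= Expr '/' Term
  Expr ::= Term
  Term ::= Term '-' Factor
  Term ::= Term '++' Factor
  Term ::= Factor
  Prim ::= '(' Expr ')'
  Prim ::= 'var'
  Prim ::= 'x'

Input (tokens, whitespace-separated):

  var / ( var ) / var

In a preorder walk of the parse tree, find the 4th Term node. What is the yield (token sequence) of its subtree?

var

[Expr [Expr [Expr [Term [Factor [Prim var]]]] / [Term [Factor [Prim ( [Expr [Term [Factor [Prim var]]]] )]]]] / [Term [Factor [Prim var]]]]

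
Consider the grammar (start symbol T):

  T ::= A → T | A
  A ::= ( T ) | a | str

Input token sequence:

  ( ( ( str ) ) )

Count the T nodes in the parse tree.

4

[T [A ( [T [A ( [T [A ( [T [A str]] )]] )]] )]]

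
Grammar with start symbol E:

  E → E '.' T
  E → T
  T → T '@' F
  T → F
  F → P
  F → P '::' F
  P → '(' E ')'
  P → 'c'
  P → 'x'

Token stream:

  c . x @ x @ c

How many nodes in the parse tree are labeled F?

[E [E [T [F [P c]]]] . [T [T [T [F [P x]]] @ [F [P x]]] @ [F [P c]]]]

4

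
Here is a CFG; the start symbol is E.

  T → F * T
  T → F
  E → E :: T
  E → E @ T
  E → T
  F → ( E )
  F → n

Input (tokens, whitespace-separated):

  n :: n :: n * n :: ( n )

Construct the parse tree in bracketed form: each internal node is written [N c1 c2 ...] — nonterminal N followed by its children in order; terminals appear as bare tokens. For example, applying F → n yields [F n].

[E [E [E [E [T [F n]]] :: [T [F n]]] :: [T [F n] * [T [F n]]]] :: [T [F ( [E [T [F n]]] )]]]

E
E :: T
E :: T :: T
E :: T :: T :: T
T :: T :: T :: T
F :: T :: T :: T
n :: T :: T :: T
n :: F :: T :: T
n :: n :: T :: T
n :: n :: F * T :: T
n :: n :: n * T :: T
n :: n :: n * F :: T
n :: n :: n * n :: T
n :: n :: n * n :: F
n :: n :: n * n :: ( E )
n :: n :: n * n :: ( T )
n :: n :: n * n :: ( F )
n :: n :: n * n :: ( n )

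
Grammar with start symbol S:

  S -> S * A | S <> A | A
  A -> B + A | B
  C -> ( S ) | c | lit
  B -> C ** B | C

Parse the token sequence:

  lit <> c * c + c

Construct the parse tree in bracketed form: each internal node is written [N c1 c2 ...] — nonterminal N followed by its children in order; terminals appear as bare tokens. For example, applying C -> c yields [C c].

S
S * A
S <> A * A
A <> A * A
B <> A * A
C <> A * A
lit <> A * A
lit <> B * A
lit <> C * A
lit <> c * A
lit <> c * B + A
lit <> c * C + A
lit <> c * c + A
lit <> c * c + B
lit <> c * c + C
lit <> c * c + c

[S [S [S [A [B [C lit]]]] <> [A [B [C c]]]] * [A [B [C c]] + [A [B [C c]]]]]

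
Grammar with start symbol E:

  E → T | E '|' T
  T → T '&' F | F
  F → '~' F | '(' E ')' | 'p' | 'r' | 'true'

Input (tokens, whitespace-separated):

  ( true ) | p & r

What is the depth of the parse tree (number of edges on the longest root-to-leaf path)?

7

[E [E [T [F ( [E [T [F true]]] )]]] | [T [T [F p]] & [F r]]]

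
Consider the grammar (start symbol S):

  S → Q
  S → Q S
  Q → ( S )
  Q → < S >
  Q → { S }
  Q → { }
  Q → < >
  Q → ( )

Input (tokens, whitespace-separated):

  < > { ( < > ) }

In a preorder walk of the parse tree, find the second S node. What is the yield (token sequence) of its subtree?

{ ( < > ) }

[S [Q < >] [S [Q { [S [Q ( [S [Q < >]] )]] }]]]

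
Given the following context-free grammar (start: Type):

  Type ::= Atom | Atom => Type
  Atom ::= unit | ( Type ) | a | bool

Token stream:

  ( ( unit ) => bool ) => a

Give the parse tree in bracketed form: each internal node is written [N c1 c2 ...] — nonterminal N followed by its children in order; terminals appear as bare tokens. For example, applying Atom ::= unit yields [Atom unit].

[Type [Atom ( [Type [Atom ( [Type [Atom unit]] )] => [Type [Atom bool]]] )] => [Type [Atom a]]]

Type
Atom => Type
( Type ) => Type
( Atom => Type ) => Type
( ( Type ) => Type ) => Type
( ( Atom ) => Type ) => Type
( ( unit ) => Type ) => Type
( ( unit ) => Atom ) => Type
( ( unit ) => bool ) => Type
( ( unit ) => bool ) => Atom
( ( unit ) => bool ) => a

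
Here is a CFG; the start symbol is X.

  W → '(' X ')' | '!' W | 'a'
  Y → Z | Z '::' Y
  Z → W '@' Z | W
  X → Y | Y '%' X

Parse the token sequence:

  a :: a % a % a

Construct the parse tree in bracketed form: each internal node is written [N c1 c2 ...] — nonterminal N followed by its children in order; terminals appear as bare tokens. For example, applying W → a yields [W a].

X
Y % X
Z :: Y % X
W :: Y % X
a :: Y % X
a :: Z % X
a :: W % X
a :: a % X
a :: a % Y % X
a :: a % Z % X
a :: a % W % X
a :: a % a % X
a :: a % a % Y
a :: a % a % Z
a :: a % a % W
a :: a % a % a

[X [Y [Z [W a]] :: [Y [Z [W a]]]] % [X [Y [Z [W a]]] % [X [Y [Z [W a]]]]]]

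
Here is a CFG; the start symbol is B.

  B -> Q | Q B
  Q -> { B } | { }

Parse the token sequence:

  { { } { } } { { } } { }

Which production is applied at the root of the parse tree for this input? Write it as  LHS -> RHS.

B -> Q B

[B [Q { [B [Q { }] [B [Q { }]]] }] [B [Q { [B [Q { }]] }] [B [Q { }]]]]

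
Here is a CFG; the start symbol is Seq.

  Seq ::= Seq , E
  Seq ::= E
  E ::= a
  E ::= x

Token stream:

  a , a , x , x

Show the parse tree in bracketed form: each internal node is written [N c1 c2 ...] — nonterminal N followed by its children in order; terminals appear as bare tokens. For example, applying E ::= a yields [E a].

[Seq [Seq [Seq [Seq [E a]] , [E a]] , [E x]] , [E x]]

Seq
Seq , E
Seq , E , E
Seq , E , E , E
E , E , E , E
a , E , E , E
a , a , E , E
a , a , x , E
a , a , x , x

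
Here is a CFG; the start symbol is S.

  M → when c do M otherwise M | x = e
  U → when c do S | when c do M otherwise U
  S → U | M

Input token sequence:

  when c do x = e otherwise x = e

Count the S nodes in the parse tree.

1

[S [M when c do [M x = e] otherwise [M x = e]]]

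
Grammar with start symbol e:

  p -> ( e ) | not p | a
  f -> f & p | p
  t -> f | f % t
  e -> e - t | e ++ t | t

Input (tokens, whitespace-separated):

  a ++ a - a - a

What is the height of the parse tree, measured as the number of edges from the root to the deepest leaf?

7

[e [e [e [e [t [f [p a]]]] ++ [t [f [p a]]]] - [t [f [p a]]]] - [t [f [p a]]]]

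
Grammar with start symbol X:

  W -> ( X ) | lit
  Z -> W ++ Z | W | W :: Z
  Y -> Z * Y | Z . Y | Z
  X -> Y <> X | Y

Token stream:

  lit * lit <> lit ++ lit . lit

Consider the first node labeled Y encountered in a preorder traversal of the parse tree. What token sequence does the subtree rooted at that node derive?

[X [Y [Z [W lit]] * [Y [Z [W lit]]]] <> [X [Y [Z [W lit] ++ [Z [W lit]]] . [Y [Z [W lit]]]]]]

lit * lit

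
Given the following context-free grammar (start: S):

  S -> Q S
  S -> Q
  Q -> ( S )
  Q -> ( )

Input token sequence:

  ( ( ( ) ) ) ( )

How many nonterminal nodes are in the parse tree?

8

[S [Q ( [S [Q ( [S [Q ( )]] )]] )] [S [Q ( )]]]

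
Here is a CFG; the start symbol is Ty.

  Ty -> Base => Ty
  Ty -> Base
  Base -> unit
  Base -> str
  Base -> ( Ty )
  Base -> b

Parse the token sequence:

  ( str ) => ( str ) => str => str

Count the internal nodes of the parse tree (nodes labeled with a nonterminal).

12

[Ty [Base ( [Ty [Base str]] )] => [Ty [Base ( [Ty [Base str]] )] => [Ty [Base str] => [Ty [Base str]]]]]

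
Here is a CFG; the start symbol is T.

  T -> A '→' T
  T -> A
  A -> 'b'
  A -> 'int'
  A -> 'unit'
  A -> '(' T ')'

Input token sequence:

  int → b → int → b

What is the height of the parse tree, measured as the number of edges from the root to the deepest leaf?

[T [A int] → [T [A b] → [T [A int] → [T [A b]]]]]

5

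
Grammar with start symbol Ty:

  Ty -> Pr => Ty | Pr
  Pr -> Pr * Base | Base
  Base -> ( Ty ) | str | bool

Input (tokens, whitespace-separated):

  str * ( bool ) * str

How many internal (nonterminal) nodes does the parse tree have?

10

[Ty [Pr [Pr [Pr [Base str]] * [Base ( [Ty [Pr [Base bool]]] )]] * [Base str]]]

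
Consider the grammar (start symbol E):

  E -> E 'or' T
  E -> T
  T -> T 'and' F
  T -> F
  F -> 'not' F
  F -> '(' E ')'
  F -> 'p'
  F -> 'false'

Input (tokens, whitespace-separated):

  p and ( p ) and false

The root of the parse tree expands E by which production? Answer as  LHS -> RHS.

[E [T [T [T [F p]] and [F ( [E [T [F p]]] )]] and [F false]]]

E -> T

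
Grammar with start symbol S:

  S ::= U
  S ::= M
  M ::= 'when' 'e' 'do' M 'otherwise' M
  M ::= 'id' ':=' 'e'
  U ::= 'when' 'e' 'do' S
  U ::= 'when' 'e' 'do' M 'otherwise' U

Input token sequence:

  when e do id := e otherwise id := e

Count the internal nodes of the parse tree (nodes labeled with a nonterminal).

[S [M when e do [M id := e] otherwise [M id := e]]]

4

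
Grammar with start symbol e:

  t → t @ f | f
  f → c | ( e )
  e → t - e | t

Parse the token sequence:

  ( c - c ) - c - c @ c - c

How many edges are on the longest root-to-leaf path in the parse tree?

7

[e [t [f ( [e [t [f c]] - [e [t [f c]]]] )]] - [e [t [f c]] - [e [t [t [f c]] @ [f c]] - [e [t [f c]]]]]]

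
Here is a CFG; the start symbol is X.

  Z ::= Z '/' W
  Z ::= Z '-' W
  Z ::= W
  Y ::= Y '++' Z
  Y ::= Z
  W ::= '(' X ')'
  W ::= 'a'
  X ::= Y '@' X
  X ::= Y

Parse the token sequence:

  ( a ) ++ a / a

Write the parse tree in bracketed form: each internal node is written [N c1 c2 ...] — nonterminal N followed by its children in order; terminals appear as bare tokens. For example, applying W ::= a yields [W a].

[X [Y [Y [Z [W ( [X [Y [Z [W a]]]] )]]] ++ [Z [Z [W a]] / [W a]]]]

X
Y
Y ++ Z
Z ++ Z
W ++ Z
( X ) ++ Z
( Y ) ++ Z
( Z ) ++ Z
( W ) ++ Z
( a ) ++ Z
( a ) ++ Z / W
( a ) ++ W / W
( a ) ++ a / W
( a ) ++ a / a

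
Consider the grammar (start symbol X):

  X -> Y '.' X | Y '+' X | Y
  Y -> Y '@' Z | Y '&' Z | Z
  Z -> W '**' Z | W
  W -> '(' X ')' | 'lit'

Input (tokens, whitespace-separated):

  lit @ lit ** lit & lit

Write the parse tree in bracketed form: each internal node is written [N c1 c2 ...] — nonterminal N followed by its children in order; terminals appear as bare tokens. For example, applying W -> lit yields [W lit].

[X [Y [Y [Y [Z [W lit]]] @ [Z [W lit] ** [Z [W lit]]]] & [Z [W lit]]]]

X
Y
Y & Z
Y @ Z & Z
Z @ Z & Z
W @ Z & Z
lit @ Z & Z
lit @ W ** Z & Z
lit @ lit ** Z & Z
lit @ lit ** W & Z
lit @ lit ** lit & Z
lit @ lit ** lit & W
lit @ lit ** lit & lit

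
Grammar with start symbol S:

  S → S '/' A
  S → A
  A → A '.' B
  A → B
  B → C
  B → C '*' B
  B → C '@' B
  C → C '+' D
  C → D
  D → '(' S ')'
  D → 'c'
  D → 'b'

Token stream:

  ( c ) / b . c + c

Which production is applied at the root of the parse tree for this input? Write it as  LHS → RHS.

S → S '/' A

[S [S [A [B [C [D ( [S [A [B [C [D c]]]]] )]]]]] / [A [A [B [C [D b]]]] . [B [C [C [D c]] + [D c]]]]]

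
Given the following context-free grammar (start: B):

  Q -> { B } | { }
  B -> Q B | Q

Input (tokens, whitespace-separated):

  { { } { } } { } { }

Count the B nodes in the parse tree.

[B [Q { [B [Q { }] [B [Q { }]]] }] [B [Q { }] [B [Q { }]]]]

5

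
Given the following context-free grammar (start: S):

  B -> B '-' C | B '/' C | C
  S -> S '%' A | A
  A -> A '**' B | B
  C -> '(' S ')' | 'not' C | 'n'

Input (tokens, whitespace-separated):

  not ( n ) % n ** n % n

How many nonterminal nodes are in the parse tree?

20

[S [S [S [A [B [C not [C ( [S [A [B [C n]]]] )]]]]] % [A [A [B [C n]]] ** [B [C n]]]] % [A [B [C n]]]]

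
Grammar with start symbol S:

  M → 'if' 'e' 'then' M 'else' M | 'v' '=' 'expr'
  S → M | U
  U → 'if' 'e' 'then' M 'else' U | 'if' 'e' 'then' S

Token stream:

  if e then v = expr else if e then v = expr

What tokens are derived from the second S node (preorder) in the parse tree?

v = expr

[S [U if e then [M v = expr] else [U if e then [S [M v = expr]]]]]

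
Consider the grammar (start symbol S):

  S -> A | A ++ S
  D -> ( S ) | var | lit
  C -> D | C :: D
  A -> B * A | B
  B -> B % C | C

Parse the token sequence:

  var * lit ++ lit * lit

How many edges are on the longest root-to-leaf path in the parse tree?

[S [A [B [C [D var]]] * [A [B [C [D lit]]]]] ++ [S [A [B [C [D lit]]] * [A [B [C [D lit]]]]]]]

7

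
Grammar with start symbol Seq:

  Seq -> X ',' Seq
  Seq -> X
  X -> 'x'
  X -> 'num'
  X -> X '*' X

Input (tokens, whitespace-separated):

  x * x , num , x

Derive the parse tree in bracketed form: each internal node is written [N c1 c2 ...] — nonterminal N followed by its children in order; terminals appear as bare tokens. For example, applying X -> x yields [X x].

[Seq [X [X x] * [X x]] , [Seq [X num] , [Seq [X x]]]]

Seq
X , Seq
X * X , Seq
x * X , Seq
x * x , Seq
x * x , X , Seq
x * x , num , Seq
x * x , num , X
x * x , num , x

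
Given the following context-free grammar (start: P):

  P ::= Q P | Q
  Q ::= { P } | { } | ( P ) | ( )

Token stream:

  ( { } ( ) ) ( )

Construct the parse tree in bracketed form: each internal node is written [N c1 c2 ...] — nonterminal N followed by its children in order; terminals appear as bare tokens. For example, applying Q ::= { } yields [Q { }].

[P [Q ( [P [Q { }] [P [Q ( )]]] )] [P [Q ( )]]]

P
Q P
( P ) P
( Q P ) P
( { } P ) P
( { } Q ) P
( { } ( ) ) P
( { } ( ) ) Q
( { } ( ) ) ( )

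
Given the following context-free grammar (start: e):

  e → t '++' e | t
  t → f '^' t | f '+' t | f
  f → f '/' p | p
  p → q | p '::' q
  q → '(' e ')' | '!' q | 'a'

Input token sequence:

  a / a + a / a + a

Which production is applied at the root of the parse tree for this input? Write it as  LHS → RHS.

e → t

[e [t [f [f [p [q a]]] / [p [q a]]] + [t [f [f [p [q a]]] / [p [q a]]] + [t [f [p [q a]]]]]]]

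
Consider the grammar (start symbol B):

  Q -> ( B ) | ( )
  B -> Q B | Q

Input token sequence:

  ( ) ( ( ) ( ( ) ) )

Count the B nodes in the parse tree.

[B [Q ( )] [B [Q ( [B [Q ( )] [B [Q ( [B [Q ( )]] )]]] )]]]

5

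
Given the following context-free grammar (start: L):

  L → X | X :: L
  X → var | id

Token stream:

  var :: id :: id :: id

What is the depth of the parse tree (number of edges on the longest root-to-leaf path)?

5

[L [X var] :: [L [X id] :: [L [X id] :: [L [X id]]]]]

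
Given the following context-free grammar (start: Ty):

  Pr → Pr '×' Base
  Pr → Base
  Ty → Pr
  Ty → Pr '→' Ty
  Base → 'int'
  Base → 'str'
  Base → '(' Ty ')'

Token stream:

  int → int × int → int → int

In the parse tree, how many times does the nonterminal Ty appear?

[Ty [Pr [Base int]] → [Ty [Pr [Pr [Base int]] × [Base int]] → [Ty [Pr [Base int]] → [Ty [Pr [Base int]]]]]]

4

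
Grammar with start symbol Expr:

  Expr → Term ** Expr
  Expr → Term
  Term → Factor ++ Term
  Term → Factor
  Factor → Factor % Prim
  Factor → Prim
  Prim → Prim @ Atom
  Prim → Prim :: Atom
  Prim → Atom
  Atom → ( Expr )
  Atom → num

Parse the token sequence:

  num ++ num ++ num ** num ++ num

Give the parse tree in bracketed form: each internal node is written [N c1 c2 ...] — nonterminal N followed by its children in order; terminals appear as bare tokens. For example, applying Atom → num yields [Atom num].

[Expr [Term [Factor [Prim [Atom num]]] ++ [Term [Factor [Prim [Atom num]]] ++ [Term [Factor [Prim [Atom num]]]]]] ** [Expr [Term [Factor [Prim [Atom num]]] ++ [Term [Factor [Prim [Atom num]]]]]]]

Expr
Term ** Expr
Factor ++ Term ** Expr
Prim ++ Term ** Expr
Atom ++ Term ** Expr
num ++ Term ** Expr
num ++ Factor ++ Term ** Expr
num ++ Prim ++ Term ** Expr
num ++ Atom ++ Term ** Expr
num ++ num ++ Term ** Expr
num ++ num ++ Factor ** Expr
num ++ num ++ Prim ** Expr
num ++ num ++ Atom ** Expr
num ++ num ++ num ** Expr
num ++ num ++ num ** Term
num ++ num ++ num ** Factor ++ Term
num ++ num ++ num ** Prim ++ Term
num ++ num ++ num ** Atom ++ Term
num ++ num ++ num ** num ++ Term
num ++ num ++ num ** num ++ Factor
num ++ num ++ num ** num ++ Prim
num ++ num ++ num ** num ++ Atom
num ++ num ++ num ** num ++ num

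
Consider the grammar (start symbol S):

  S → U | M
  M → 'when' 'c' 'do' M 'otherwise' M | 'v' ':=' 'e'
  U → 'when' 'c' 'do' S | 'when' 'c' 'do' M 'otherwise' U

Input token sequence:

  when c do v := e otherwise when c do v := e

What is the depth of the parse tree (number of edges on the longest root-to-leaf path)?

[S [U when c do [M v := e] otherwise [U when c do [S [M v := e]]]]]

5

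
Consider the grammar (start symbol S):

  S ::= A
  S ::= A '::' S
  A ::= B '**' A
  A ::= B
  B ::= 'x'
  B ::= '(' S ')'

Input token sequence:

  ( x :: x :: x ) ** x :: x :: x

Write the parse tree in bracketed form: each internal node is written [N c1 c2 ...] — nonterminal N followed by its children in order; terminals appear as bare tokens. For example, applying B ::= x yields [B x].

S
A :: S
B ** A :: S
( S ) ** A :: S
( A :: S ) ** A :: S
( B :: S ) ** A :: S
( x :: S ) ** A :: S
( x :: A :: S ) ** A :: S
( x :: B :: S ) ** A :: S
( x :: x :: S ) ** A :: S
( x :: x :: A ) ** A :: S
( x :: x :: B ) ** A :: S
( x :: x :: x ) ** A :: S
( x :: x :: x ) ** B :: S
( x :: x :: x ) ** x :: S
( x :: x :: x ) ** x :: A :: S
( x :: x :: x ) ** x :: B :: S
( x :: x :: x ) ** x :: x :: S
( x :: x :: x ) ** x :: x :: A
( x :: x :: x ) ** x :: x :: B
( x :: x :: x ) ** x :: x :: x

[S [A [B ( [S [A [B x]] :: [S [A [B x]] :: [S [A [B x]]]]] )] ** [A [B x]]] :: [S [A [B x]] :: [S [A [B x]]]]]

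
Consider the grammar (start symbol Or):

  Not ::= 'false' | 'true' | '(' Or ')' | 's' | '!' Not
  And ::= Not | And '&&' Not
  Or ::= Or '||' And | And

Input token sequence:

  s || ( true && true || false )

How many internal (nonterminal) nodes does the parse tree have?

[Or [Or [And [Not s]]] || [And [Not ( [Or [Or [And [And [Not true]] && [Not true]]] || [And [Not false]]] )]]]

14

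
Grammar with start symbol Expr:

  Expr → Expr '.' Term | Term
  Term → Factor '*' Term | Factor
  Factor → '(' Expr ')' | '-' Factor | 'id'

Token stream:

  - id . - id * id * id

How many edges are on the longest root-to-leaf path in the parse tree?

[Expr [Expr [Term [Factor - [Factor id]]]] . [Term [Factor - [Factor id]] * [Term [Factor id] * [Term [Factor id]]]]]

5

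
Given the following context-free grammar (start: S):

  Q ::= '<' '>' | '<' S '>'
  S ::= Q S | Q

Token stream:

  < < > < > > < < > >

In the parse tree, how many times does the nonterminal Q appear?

[S [Q < [S [Q < >] [S [Q < >]]] >] [S [Q < [S [Q < >]] >]]]

5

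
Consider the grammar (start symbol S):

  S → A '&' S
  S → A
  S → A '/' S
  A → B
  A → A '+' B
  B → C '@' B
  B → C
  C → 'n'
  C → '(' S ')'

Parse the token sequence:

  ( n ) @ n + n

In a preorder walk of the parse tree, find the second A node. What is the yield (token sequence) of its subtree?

( n ) @ n

[S [A [A [B [C ( [S [A [B [C n]]]] )] @ [B [C n]]]] + [B [C n]]]]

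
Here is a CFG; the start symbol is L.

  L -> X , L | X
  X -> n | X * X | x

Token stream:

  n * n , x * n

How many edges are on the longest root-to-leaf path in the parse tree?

4

[L [X [X n] * [X n]] , [L [X [X x] * [X n]]]]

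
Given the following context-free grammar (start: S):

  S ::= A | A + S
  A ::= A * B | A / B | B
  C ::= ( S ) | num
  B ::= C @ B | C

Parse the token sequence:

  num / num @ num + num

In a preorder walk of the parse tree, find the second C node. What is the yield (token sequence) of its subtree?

[S [A [A [B [C num]]] / [B [C num] @ [B [C num]]]] + [S [A [B [C num]]]]]

num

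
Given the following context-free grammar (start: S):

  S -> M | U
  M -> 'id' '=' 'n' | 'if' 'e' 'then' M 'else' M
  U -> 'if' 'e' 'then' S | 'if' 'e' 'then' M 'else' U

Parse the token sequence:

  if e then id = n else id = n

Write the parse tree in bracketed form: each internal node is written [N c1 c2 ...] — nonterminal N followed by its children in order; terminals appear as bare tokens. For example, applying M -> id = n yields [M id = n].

S
M
if e then M else M
if e then id = n else M
if e then id = n else id = n

[S [M if e then [M id = n] else [M id = n]]]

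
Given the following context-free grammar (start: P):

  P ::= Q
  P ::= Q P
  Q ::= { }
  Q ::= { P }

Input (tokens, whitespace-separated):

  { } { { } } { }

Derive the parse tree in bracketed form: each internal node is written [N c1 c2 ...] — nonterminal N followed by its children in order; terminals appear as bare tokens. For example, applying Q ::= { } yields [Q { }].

P
Q P
{ } P
{ } Q P
{ } { P } P
{ } { Q } P
{ } { { } } P
{ } { { } } Q
{ } { { } } { }

[P [Q { }] [P [Q { [P [Q { }]] }] [P [Q { }]]]]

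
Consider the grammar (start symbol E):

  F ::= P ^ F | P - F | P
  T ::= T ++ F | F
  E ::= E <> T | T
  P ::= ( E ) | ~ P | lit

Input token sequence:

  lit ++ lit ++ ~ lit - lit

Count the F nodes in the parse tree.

[E [T [T [T [F [P lit]]] ++ [F [P lit]]] ++ [F [P ~ [P lit]] - [F [P lit]]]]]

4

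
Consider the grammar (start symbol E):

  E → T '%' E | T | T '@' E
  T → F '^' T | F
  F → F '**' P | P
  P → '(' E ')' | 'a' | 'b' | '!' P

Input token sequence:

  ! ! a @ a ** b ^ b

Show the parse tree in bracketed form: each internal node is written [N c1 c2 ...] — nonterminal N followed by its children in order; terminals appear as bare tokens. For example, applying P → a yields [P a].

E
T @ E
F @ E
P @ E
! P @ E
! ! P @ E
! ! a @ E
! ! a @ T
! ! a @ F ^ T
! ! a @ F ** P ^ T
! ! a @ P ** P ^ T
! ! a @ a ** P ^ T
! ! a @ a ** b ^ T
! ! a @ a ** b ^ F
! ! a @ a ** b ^ P
! ! a @ a ** b ^ b

[E [T [F [P ! [P ! [P a]]]]] @ [E [T [F [F [P a]] ** [P b]] ^ [T [F [P b]]]]]]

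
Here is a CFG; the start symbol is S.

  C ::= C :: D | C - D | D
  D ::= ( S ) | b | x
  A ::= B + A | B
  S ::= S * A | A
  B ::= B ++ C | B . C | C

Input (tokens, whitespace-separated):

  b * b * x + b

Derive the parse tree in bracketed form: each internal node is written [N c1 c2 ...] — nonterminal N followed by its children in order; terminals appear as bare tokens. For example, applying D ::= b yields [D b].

[S [S [S [A [B [C [D b]]]]] * [A [B [C [D b]]]]] * [A [B [C [D x]]] + [A [B [C [D b]]]]]]

S
S * A
S * A * A
A * A * A
B * A * A
C * A * A
D * A * A
b * A * A
b * B * A
b * C * A
b * D * A
b * b * A
b * b * B + A
b * b * C + A
b * b * D + A
b * b * x + A
b * b * x + B
b * b * x + C
b * b * x + D
b * b * x + b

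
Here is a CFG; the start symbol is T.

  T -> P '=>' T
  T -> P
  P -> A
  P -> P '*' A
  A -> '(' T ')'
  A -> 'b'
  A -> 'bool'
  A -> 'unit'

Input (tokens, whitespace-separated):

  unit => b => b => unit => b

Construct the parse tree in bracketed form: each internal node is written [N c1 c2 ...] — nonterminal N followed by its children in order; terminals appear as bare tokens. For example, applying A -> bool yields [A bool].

[T [P [A unit]] => [T [P [A b]] => [T [P [A b]] => [T [P [A unit]] => [T [P [A b]]]]]]]

T
P => T
A => T
unit => T
unit => P => T
unit => A => T
unit => b => T
unit => b => P => T
unit => b => A => T
unit => b => b => T
unit => b => b => P => T
unit => b => b => A => T
unit => b => b => unit => T
unit => b => b => unit => P
unit => b => b => unit => A
unit => b => b => unit => b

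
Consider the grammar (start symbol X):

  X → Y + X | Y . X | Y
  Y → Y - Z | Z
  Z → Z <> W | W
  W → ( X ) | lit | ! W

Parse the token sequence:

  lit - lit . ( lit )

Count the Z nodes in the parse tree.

[X [Y [Y [Z [W lit]]] - [Z [W lit]]] . [X [Y [Z [W ( [X [Y [Z [W lit]]]] )]]]]]

4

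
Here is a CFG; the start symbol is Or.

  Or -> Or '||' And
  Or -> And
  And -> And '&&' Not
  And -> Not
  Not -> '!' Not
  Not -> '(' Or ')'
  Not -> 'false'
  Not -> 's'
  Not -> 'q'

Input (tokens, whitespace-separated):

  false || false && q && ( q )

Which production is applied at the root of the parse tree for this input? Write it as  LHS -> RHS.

Or -> Or '||' And

[Or [Or [And [Not false]]] || [And [And [And [Not false]] && [Not q]] && [Not ( [Or [And [Not q]]] )]]]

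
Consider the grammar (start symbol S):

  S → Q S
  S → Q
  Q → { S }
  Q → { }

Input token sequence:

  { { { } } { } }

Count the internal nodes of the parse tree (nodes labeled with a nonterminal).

[S [Q { [S [Q { [S [Q { }]] }] [S [Q { }]]] }]]

8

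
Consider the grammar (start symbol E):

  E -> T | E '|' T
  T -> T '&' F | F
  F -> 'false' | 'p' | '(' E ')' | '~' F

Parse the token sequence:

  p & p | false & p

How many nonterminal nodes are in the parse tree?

10

[E [E [T [T [F p]] & [F p]]] | [T [T [F false]] & [F p]]]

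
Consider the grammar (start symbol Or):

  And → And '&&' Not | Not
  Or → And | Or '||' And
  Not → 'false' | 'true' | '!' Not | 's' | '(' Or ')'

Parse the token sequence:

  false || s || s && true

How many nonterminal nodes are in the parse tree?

11

[Or [Or [Or [And [Not false]]] || [And [Not s]]] || [And [And [Not s]] && [Not true]]]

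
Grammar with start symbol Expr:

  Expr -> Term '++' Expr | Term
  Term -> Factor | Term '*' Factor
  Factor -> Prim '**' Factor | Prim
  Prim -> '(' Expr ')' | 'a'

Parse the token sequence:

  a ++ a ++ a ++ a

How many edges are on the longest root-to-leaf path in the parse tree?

[Expr [Term [Factor [Prim a]]] ++ [Expr [Term [Factor [Prim a]]] ++ [Expr [Term [Factor [Prim a]]] ++ [Expr [Term [Factor [Prim a]]]]]]]

7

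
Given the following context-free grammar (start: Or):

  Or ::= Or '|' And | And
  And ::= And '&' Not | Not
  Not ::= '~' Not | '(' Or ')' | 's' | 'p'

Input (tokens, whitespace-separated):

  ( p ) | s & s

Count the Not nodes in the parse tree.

[Or [Or [And [Not ( [Or [And [Not p]]] )]]] | [And [And [Not s]] & [Not s]]]

4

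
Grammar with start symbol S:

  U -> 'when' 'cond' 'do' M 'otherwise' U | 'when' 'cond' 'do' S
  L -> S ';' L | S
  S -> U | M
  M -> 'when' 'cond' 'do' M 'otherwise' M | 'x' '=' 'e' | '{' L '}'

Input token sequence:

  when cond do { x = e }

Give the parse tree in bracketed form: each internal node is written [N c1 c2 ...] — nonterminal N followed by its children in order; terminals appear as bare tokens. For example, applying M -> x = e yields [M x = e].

S
U
when cond do S
when cond do M
when cond do { L }
when cond do { S }
when cond do { M }
when cond do { x = e }

[S [U when cond do [S [M { [L [S [M x = e]]] }]]]]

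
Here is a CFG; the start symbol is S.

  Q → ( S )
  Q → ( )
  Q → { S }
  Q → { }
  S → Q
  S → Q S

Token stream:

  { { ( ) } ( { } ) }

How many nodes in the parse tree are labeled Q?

[S [Q { [S [Q { [S [Q ( )]] }] [S [Q ( [S [Q { }]] )]]] }]]

5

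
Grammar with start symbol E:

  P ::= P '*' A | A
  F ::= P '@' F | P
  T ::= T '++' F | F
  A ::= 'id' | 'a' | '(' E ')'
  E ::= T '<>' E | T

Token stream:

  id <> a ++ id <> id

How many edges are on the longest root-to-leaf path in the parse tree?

[E [T [F [P [A id]]]] <> [E [T [T [F [P [A a]]]] ++ [F [P [A id]]]] <> [E [T [F [P [A id]]]]]]]

7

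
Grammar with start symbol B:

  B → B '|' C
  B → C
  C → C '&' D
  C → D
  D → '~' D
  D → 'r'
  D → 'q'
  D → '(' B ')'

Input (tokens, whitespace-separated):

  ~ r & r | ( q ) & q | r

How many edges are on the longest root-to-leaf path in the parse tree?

[B [B [B [C [C [D ~ [D r]]] & [D r]]] | [C [C [D ( [B [C [D q]]] )]] & [D q]]] | [C [D r]]]

8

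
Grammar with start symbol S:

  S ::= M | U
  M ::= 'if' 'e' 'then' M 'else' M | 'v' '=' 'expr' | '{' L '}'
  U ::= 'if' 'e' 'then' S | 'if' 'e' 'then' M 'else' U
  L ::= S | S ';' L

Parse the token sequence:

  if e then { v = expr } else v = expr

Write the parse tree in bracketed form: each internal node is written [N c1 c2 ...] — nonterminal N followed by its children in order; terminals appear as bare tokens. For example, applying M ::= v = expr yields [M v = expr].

[S [M if e then [M { [L [S [M v = expr]]] }] else [M v = expr]]]

S
M
if e then M else M
if e then { L } else M
if e then { S } else M
if e then { M } else M
if e then { v = expr } else M
if e then { v = expr } else v = expr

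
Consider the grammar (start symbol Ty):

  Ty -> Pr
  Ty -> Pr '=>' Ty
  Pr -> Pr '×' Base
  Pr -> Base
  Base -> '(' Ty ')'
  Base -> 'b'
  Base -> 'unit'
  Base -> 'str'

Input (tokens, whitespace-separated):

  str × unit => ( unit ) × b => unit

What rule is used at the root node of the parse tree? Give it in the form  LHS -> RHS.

[Ty [Pr [Pr [Base str]] × [Base unit]] => [Ty [Pr [Pr [Base ( [Ty [Pr [Base unit]]] )]] × [Base b]] => [Ty [Pr [Base unit]]]]]

Ty -> Pr '=>' Ty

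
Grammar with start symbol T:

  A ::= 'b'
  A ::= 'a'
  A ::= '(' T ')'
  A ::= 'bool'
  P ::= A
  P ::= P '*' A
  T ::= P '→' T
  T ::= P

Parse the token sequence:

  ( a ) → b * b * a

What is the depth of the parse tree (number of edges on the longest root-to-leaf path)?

6

[T [P [A ( [T [P [A a]]] )]] → [T [P [P [P [A b]] * [A b]] * [A a]]]]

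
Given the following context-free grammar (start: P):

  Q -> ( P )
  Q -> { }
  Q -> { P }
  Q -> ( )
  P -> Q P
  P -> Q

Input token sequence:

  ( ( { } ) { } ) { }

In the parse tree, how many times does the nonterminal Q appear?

5

[P [Q ( [P [Q ( [P [Q { }]] )] [P [Q { }]]] )] [P [Q { }]]]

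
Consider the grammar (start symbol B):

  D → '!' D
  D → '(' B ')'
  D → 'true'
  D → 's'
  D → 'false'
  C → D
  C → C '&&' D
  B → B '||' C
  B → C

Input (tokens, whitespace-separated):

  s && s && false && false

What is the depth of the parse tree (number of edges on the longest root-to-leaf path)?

[B [C [C [C [C [D s]] && [D s]] && [D false]] && [D false]]]

6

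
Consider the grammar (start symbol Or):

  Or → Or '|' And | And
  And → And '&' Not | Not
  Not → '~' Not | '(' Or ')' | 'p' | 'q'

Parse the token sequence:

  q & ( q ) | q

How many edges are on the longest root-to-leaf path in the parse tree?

[Or [Or [And [And [Not q]] & [Not ( [Or [And [Not q]]] )]]] | [And [Not q]]]

7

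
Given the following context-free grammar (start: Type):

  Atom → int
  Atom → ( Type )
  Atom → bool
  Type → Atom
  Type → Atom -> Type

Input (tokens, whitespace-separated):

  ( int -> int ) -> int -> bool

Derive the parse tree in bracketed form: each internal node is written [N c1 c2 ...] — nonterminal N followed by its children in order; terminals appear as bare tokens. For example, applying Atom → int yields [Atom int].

[Type [Atom ( [Type [Atom int] -> [Type [Atom int]]] )] -> [Type [Atom int] -> [Type [Atom bool]]]]

Type
Atom -> Type
( Type ) -> Type
( Atom -> Type ) -> Type
( int -> Type ) -> Type
( int -> Atom ) -> Type
( int -> int ) -> Type
( int -> int ) -> Atom -> Type
( int -> int ) -> int -> Type
( int -> int ) -> int -> Atom
( int -> int ) -> int -> bool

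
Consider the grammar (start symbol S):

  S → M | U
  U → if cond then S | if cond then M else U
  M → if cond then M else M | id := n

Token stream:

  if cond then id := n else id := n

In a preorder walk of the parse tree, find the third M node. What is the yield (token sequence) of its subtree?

id := n

[S [M if cond then [M id := n] else [M id := n]]]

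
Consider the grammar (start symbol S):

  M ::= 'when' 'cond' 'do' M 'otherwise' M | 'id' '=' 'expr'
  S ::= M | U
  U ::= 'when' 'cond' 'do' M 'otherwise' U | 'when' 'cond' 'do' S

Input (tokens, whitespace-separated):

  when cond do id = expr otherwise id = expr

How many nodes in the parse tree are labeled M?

3

[S [M when cond do [M id = expr] otherwise [M id = expr]]]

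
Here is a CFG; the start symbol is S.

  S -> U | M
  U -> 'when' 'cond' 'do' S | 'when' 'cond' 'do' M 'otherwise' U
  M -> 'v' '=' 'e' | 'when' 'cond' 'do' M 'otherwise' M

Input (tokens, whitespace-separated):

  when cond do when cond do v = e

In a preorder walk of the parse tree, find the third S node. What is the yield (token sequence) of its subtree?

[S [U when cond do [S [U when cond do [S [M v = e]]]]]]

v = e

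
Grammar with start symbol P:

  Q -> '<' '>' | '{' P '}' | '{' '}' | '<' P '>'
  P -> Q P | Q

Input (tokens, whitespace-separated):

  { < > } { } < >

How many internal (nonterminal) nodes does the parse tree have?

8

[P [Q { [P [Q < >]] }] [P [Q { }] [P [Q < >]]]]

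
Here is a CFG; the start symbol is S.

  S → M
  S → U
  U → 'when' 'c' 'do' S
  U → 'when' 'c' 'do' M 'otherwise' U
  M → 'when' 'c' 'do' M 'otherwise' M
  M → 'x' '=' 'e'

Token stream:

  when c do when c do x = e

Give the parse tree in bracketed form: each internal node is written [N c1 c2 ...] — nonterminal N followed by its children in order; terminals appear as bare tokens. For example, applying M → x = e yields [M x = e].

S
U
when c do S
when c do U
when c do when c do S
when c do when c do M
when c do when c do x = e

[S [U when c do [S [U when c do [S [M x = e]]]]]]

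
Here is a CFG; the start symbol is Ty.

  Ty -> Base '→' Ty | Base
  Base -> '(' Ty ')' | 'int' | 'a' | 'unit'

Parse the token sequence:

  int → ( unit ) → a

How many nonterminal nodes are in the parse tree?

[Ty [Base int] → [Ty [Base ( [Ty [Base unit]] )] → [Ty [Base a]]]]

8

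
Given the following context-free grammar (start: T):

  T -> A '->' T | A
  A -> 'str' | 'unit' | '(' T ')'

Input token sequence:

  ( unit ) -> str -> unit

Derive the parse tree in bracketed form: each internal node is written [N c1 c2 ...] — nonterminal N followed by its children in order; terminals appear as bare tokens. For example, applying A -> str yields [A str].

[T [A ( [T [A unit]] )] -> [T [A str] -> [T [A unit]]]]

T
A -> T
( T ) -> T
( A ) -> T
( unit ) -> T
( unit ) -> A -> T
( unit ) -> str -> T
( unit ) -> str -> A
( unit ) -> str -> unit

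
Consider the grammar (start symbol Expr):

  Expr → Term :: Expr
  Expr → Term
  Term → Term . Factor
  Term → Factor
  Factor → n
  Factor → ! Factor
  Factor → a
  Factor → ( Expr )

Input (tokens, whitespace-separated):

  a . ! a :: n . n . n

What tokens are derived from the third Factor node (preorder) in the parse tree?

a

[Expr [Term [Term [Factor a]] . [Factor ! [Factor a]]] :: [Expr [Term [Term [Term [Factor n]] . [Factor n]] . [Factor n]]]]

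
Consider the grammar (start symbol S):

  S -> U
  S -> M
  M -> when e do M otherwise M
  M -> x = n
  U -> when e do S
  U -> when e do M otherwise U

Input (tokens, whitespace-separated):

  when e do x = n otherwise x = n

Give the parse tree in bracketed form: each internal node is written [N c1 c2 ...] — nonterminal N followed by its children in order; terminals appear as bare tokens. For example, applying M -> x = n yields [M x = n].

S
M
when e do M otherwise M
when e do x = n otherwise M
when e do x = n otherwise x = n

[S [M when e do [M x = n] otherwise [M x = n]]]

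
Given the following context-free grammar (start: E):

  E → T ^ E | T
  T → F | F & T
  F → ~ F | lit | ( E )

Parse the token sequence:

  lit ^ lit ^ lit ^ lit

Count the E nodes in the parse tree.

4

[E [T [F lit]] ^ [E [T [F lit]] ^ [E [T [F lit]] ^ [E [T [F lit]]]]]]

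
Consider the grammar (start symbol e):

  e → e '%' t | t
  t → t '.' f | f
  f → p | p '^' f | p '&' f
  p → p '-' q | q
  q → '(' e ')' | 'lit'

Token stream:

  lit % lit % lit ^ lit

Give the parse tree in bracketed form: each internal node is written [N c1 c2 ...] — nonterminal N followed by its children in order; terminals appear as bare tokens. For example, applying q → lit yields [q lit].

[e [e [e [t [f [p [q lit]]]]] % [t [f [p [q lit]]]]] % [t [f [p [q lit]] ^ [f [p [q lit]]]]]]

e
e % t
e % t % t
t % t % t
f % t % t
p % t % t
q % t % t
lit % t % t
lit % f % t
lit % p % t
lit % q % t
lit % lit % t
lit % lit % f
lit % lit % p ^ f
lit % lit % q ^ f
lit % lit % lit ^ f
lit % lit % lit ^ p
lit % lit % lit ^ q
lit % lit % lit ^ lit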